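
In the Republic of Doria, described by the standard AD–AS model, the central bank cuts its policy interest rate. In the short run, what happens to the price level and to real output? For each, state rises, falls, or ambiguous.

Price level: rises; output: rises

This is a positive demand shock: AD shifts right.
Moving along the upward-sloping SRAS curve, P rises and Y rises.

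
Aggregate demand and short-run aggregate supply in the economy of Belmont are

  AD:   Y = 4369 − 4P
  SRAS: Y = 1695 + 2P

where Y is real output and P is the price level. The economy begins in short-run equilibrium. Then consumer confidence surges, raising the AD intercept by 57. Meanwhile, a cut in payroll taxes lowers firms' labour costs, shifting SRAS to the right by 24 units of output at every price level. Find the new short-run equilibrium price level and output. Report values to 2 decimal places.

P = 451.17, Y = 2621.33

After both shocks: AD is Y = 4426 − 4P and SRAS is Y = 1719 + 2P.
Setting them equal: 2707 = 6P, so P = 451.17.
Substituting into AD, Y = 2621.33.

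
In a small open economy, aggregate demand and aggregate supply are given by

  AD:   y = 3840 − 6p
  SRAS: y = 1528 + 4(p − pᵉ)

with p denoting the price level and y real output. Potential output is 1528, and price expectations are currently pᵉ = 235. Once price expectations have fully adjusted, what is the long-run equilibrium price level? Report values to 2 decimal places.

Short run: with pᵉ = 235, SRAS is y = 588 + 4p. Setting AD = SRAS gives 3252 = 10p, so p = 325.20 and y = 3840 − 6p = 1888.80.
Output 1888.80 is above potential 1528, so over time expected prices rise and SRAS shifts left until y returns to 1528.
Long run: y = 1528 on the AD curve gives 1528 = 3840 − 6p, so p = 385.33.

Long-run p = 385.33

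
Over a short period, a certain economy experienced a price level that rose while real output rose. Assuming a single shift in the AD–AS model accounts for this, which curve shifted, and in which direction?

AD shifted right

P rose and Y rose. An AD shift moves P and Y in the same direction; an SRAS shift moves them in opposite directions.
Here P and Y moved in the same direction, so the AD curve shifted.
Since Y rose, AD shifted right.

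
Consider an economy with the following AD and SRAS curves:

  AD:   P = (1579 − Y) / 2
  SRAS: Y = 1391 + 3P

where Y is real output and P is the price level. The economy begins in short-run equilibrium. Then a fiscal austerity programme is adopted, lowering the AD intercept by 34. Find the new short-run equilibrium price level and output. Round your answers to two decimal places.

This is a negative demand shock: AD shifts left.
New AD: Y = 1545 − 2P.
Set AD = SRAS: 1545 − 2P = 1391 + 3P, so 154 = 5P and P = 30.80.
Substituting into AD, Y = 1483.40.

P = 30.80, Y = 1483.40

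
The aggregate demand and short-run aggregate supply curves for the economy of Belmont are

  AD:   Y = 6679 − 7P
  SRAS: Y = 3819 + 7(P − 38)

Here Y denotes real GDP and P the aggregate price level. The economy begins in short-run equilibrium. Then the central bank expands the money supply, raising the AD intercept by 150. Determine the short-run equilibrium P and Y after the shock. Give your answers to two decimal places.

This is a positive demand shock: AD shifts right.
New AD: Y = 6829 − 7P.
SRAS can be written Y = 3553 + 7P.
Set AD = SRAS: 6829 − 7P = 3553 + 7P, so 3276 = 14P and P = 234.00.
Substituting into AD, Y = 5191.00.

P = 234.00, Y = 5191.00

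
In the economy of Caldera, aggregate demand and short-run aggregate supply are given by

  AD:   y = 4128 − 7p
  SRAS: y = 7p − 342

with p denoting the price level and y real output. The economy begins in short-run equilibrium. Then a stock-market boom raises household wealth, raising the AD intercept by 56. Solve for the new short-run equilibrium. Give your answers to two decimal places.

This is a positive demand shock: AD shifts right.
New AD: y = 4184 − 7p.
Set AD = SRAS: 4184 − 7p = 7p − 342, so 4526 = 14p and p = 323.29.
Substituting into AD, y = 1921.00.

p = 323.29, y = 1921.00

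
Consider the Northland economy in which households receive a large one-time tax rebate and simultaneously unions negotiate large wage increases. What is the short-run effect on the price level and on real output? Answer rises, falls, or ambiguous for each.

The first event is a positive demand shock: AD shifts right, which by itself pushes P up and Y up.
The second is an adverse supply shock: SRAS shifts left, which by itself pushes P up and Y down.
Both shocks push P up, so P rises. The two shocks push Y in opposite directions, so the effect on Y is ambiguous.

Price level: rises; output: ambiguous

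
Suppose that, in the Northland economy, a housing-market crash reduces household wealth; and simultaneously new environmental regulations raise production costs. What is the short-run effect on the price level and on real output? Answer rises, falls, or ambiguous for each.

The first event is a negative demand shock: AD shifts left, which by itself pushes P down and Y down.
The second is an adverse supply shock: SRAS shifts left, which by itself pushes P up and Y down.
The two shocks push P in opposite directions, so the effect on P is ambiguous. Both shocks push Y down, so Y falls.

Price level: ambiguous; output: falls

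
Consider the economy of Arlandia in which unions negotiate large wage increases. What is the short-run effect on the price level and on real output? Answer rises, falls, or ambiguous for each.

Price level: rises; output: falls

This is an adverse supply shock: SRAS shifts left.
Moving along the downward-sloping AD curve, P rises and Y falls.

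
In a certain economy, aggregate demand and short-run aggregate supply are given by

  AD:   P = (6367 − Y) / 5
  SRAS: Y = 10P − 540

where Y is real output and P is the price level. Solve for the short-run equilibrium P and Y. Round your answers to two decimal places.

P = 460.47, Y = 4064.67

Rearrange AD to Y = 6367 − 5P.
Set AD = SRAS: 6367 − 5P = 10P − 540, so 6907 = 15P and P = 460.47.
Substituting into AD, Y = 6367 − 5P = 4064.67.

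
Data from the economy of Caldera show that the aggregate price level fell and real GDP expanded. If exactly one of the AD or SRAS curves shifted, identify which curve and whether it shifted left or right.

SRAS shifted right

P fell and Y rose. An AD shift moves P and Y in the same direction; an SRAS shift moves them in opposite directions.
Here P and Y moved in opposite directions, so the SRAS curve shifted.
Since Y rose, SRAS shifted right.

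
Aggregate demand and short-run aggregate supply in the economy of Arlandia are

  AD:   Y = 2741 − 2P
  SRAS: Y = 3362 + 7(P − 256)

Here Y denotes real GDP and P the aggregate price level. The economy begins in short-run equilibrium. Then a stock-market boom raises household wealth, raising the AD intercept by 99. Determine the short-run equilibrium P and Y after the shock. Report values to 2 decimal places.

This is a positive demand shock: AD shifts right.
New AD: Y = 2840 − 2P.
SRAS can be written Y = 1570 + 7P.
Set AD = SRAS: 2840 − 2P = 1570 + 7P, so 1270 = 9P and P = 141.11.
Substituting into AD, Y = 2557.78.

P = 141.11, Y = 2557.78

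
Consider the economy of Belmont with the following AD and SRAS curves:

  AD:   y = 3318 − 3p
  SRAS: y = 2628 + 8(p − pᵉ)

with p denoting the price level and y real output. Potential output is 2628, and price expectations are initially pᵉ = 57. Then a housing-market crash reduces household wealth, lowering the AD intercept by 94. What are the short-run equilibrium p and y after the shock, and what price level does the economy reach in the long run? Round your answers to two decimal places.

Short run: p = 95.64, y = 2937.09. Long run: p = 198.67.

AD shifts left: new AD is y = 3224 − 3p. With pᵉ = 57, SRAS is y = 2172 + 8p.
Short run: 3224 − 3p = 2172 + 8p gives 1052 = 11p, so p = 95.64 and y = 3224 − 3p = 2937.09.
y = 2937.09 is above potential 2628; expectations adjust and SRAS shifts left until y = 2628.
Long run: on the new AD curve, 2628 = 3224 − 3p gives p = 198.67.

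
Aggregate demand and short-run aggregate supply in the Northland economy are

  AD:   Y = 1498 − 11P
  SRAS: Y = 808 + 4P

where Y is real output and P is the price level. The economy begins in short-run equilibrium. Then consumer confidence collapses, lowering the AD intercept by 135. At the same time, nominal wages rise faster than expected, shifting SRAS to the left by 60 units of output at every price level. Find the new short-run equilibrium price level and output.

P = 41, Y = 912

After both shocks: AD is Y = 1363 − 11P and SRAS is Y = 748 + 4P.
Setting them equal: 615 = 15P, so P = 41.
Y = 1363 − 11·41 = 912.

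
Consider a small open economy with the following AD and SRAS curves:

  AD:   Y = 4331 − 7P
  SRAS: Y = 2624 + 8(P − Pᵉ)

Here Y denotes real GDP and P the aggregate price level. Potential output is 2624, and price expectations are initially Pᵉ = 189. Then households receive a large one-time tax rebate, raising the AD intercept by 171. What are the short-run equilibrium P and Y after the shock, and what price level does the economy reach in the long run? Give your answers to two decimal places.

Short run: P = 226.00, Y = 2920.00. Long run: P = 268.29.

AD shifts right: new AD is Y = 4502 − 7P. With Pᵉ = 189, SRAS is Y = 1112 + 8P.
Short run: 4502 − 7P = 1112 + 8P gives 3390 = 15P, so P = 226.00 and Y = 4502 − 7P = 2920.00.
Y = 2920.00 is above potential 2624; expectations adjust and SRAS shifts left until Y = 2624.
Long run: on the new AD curve, 2624 = 4502 − 7P gives P = 268.29.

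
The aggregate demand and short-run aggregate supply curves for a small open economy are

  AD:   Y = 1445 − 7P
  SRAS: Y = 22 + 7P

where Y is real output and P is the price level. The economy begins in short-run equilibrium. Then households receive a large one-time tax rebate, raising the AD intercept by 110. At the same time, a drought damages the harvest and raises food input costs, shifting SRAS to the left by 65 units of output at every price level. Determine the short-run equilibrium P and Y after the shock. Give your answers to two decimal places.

P = 114.14, Y = 756.00

After both shocks: AD is Y = 1555 − 7P and SRAS is Y = 7P − 43.
Setting them equal: 1598 = 14P, so P = 114.14.
Substituting into AD, Y = 756.00.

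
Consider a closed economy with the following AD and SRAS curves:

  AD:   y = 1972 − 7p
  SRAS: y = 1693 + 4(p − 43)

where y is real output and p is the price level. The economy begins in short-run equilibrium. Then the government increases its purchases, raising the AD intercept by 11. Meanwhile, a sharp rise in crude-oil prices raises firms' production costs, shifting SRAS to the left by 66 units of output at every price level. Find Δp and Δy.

Δp = +7, Δy = -38

After both shocks: AD is y = 1983 − 7p and SRAS is y = 1455 + 4p.
Setting them equal: 528 = 11p, so p = 48.
y = 1983 − 7·48 = 1647.
Initially p = 41, y = 1685, so Δp = +7 and Δy = -38.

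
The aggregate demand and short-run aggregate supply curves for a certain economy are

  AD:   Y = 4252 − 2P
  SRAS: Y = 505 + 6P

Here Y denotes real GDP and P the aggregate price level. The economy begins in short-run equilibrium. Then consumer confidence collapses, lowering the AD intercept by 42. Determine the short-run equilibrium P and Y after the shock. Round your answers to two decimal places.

P = 463.13, Y = 3283.75

This is a negative demand shock: AD shifts left.
New AD: Y = 4210 − 2P.
Set AD = SRAS: 4210 − 2P = 505 + 6P, so 3705 = 8P and P = 463.13.
Substituting into AD, Y = 3283.75.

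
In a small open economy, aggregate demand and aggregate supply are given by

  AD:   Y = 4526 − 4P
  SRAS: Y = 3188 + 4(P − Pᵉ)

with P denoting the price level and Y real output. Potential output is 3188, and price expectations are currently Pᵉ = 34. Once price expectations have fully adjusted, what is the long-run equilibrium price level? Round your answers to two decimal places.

Short run: with Pᵉ = 34, SRAS is Y = 3052 + 4P. Setting AD = SRAS gives 1474 = 8P, so P = 184.25 and Y = 4526 − 4P = 3789.00.
Output 3789.00 is above potential 3188, so over time expected prices rise and SRAS shifts left until Y returns to 3188.
Long run: Y = 3188 on the AD curve gives 3188 = 4526 − 4P, so P = 334.50.

Long-run P = 334.50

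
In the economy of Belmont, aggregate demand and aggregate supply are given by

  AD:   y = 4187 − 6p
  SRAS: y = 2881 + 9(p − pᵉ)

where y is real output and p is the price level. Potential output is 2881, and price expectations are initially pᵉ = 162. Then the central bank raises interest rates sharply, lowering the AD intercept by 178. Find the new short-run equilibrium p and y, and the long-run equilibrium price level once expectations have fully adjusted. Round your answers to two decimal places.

AD shifts left: new AD is y = 4009 − 6p. With pᵉ = 162, SRAS is y = 1423 + 9p.
Short run: 4009 − 6p = 1423 + 9p gives 2586 = 15p, so p = 172.40 and y = 4009 − 6p = 2974.60.
y = 2974.60 is above potential 2881; expectations adjust and SRAS shifts left until y = 2881.
Long run: on the new AD curve, 2881 = 4009 − 6p gives p = 188.00.

Short run: p = 172.40, y = 2974.60. Long run: p = 188.00.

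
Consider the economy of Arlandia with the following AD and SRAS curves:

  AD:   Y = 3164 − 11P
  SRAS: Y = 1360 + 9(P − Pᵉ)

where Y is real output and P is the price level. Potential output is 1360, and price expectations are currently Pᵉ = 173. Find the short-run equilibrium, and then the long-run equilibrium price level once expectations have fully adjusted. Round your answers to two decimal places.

Short run: with Pᵉ = 173, SRAS is Y = 9P − 197. Setting AD = SRAS gives 3361 = 20P, so P = 168.05 and Y = 3164 − 11P = 1315.45.
Output 1315.45 is below potential 1360, so over time expected prices fall and SRAS shifts right until Y returns to 1360.
Long run: Y = 1360 on the AD curve gives 1360 = 3164 − 11P, so P = 164.00.

Short run: P = 168.05, Y = 1315.45. Long run: P = 164.00.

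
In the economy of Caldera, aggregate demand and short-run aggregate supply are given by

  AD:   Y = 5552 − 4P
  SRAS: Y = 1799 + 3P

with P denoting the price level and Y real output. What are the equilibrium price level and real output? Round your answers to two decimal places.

P = 536.14, Y = 3407.43

Set AD = SRAS: 5552 − 4P = 1799 + 3P, so 3753 = 7P and P = 536.14.
Substituting into AD, Y = 5552 − 4P = 3407.43.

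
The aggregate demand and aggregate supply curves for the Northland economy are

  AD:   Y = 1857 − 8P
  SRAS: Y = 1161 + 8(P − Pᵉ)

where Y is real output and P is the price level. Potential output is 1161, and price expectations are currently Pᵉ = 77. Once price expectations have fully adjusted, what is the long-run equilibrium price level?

Long-run P = 87

Short run: with Pᵉ = 77, SRAS is Y = 545 + 8P. Setting AD = SRAS gives 1312 = 16P, so P = 82 and Y = 1857 − 8·82 = 1201.
Output 1201 is above potential 1161, so over time expected prices rise and SRAS shifts left until Y returns to 1161.
Long run: Y = 1161 on the AD curve gives 1161 = 1857 − 8P, so P = 87.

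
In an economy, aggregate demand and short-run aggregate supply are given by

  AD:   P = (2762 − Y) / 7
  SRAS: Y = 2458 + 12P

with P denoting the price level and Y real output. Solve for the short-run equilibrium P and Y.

Rearrange AD to Y = 2762 − 7P.
Set AD = SRAS: 2762 − 7P = 2458 + 12P, so 304 = 19P and P = 16.
Then Y = 2762 − 7·16 = 2650.

P = 16, Y = 2650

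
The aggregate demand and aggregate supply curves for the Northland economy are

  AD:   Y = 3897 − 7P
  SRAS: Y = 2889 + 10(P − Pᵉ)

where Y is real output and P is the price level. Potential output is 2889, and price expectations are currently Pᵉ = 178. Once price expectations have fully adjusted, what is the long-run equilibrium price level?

Short run: with Pᵉ = 178, SRAS is Y = 1109 + 10P. Setting AD = SRAS gives 2788 = 17P, so P = 164 and Y = 3897 − 7·164 = 2749.
Output 2749 is below potential 2889, so over time expected prices fall and SRAS shifts right until Y returns to 2889.
Long run: Y = 2889 on the AD curve gives 2889 = 3897 − 7P, so P = 144.

Long-run P = 144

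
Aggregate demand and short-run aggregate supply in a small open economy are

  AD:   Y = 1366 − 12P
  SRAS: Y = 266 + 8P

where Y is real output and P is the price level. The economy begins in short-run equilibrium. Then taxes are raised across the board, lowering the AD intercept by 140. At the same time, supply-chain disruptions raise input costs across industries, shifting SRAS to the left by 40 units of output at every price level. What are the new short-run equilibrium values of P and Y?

After both shocks: AD is Y = 1226 − 12P and SRAS is Y = 226 + 8P.
Setting them equal: 1000 = 20P, so P = 50.
Y = 1226 − 12·50 = 626.

P = 50, Y = 626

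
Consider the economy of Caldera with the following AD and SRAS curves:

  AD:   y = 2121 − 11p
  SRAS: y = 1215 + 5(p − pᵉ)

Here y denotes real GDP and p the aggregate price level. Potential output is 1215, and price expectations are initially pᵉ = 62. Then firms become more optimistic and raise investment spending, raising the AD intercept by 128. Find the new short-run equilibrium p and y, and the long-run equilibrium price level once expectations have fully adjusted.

AD shifts right: new AD is y = 2249 − 11p. With pᵉ = 62, SRAS is y = 905 + 5p.
Short run: 2249 − 11p = 905 + 5p gives 1344 = 16p, so p = 84 and y = 2249 − 11·84 = 1325.
y = 1325 is above potential 1215; expectations adjust and SRAS shifts left until y = 1215.
Long run: on the new AD curve, 1215 = 2249 − 11p gives p = 94.

Short run: p = 84, y = 1325. Long run: p = 94.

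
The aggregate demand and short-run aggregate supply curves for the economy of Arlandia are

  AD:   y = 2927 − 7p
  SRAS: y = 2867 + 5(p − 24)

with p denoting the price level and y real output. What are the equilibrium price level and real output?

p = 15, y = 2822

Write SRAS as y = 2867 + 5p − 120 = 2747 + 5p.
Set AD = SRAS: 2927 − 7p = 2747 + 5p, so 180 = 12p and p = 15.
Then y = 2927 − 7·15 = 2822.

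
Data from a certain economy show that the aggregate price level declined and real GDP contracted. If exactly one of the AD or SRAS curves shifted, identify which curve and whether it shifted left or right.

P fell and Y fell. An AD shift moves P and Y in the same direction; an SRAS shift moves them in opposite directions.
Here P and Y moved in the same direction, so the AD curve shifted.
Since Y fell, AD shifted left.

AD shifted left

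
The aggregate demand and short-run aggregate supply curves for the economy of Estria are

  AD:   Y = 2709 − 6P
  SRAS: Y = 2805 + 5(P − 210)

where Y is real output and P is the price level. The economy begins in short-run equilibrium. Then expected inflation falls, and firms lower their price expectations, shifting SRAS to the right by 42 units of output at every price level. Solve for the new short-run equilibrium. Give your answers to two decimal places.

P = 82.91, Y = 2211.55

This is a positive supply shock: SRAS shifts right.
New SRAS: Y = 1797 + 5P.
Set AD = SRAS: 2709 − 6P = 1797 + 5P, so 912 = 11P and P = 82.91.
Substituting into AD, Y = 2211.55.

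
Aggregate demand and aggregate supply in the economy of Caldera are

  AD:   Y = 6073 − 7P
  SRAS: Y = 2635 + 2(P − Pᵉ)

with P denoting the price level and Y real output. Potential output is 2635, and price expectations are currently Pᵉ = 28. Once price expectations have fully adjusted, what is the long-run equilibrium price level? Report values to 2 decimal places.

Long-run P = 491.14

Short run: with Pᵉ = 28, SRAS is Y = 2579 + 2P. Setting AD = SRAS gives 3494 = 9P, so P = 388.22 and Y = 6073 − 7P = 3355.44.
Output 3355.44 is above potential 2635, so over time expected prices rise and SRAS shifts left until Y returns to 2635.
Long run: Y = 2635 on the AD curve gives 2635 = 6073 − 7P, so P = 491.14.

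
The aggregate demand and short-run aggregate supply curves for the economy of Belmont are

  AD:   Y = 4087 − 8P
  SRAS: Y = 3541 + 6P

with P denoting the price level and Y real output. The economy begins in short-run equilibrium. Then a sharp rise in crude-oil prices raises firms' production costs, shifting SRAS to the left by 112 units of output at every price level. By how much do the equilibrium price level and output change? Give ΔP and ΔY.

This is a negative supply shock: SRAS shifts left.
New SRAS: Y = 3429 + 6P.
Set AD = SRAS: 4087 − 8P = 3429 + 6P, so 658 = 14P and P = 47.
Y = 4087 − 8·47 = 3711.
Initially P = 39, Y = 3775, so ΔP = +8 and ΔY = -64.

ΔP = +8, ΔY = -64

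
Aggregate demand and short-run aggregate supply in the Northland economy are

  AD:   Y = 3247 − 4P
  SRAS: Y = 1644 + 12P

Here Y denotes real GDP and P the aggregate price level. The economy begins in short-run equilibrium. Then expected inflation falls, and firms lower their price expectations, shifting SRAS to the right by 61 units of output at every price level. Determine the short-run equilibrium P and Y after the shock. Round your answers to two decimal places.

This is a positive supply shock: SRAS shifts right.
New SRAS: Y = 1705 + 12P.
Set AD = SRAS: 3247 − 4P = 1705 + 12P, so 1542 = 16P and P = 96.38.
Substituting into AD, Y = 2861.50.

P = 96.38, Y = 2861.50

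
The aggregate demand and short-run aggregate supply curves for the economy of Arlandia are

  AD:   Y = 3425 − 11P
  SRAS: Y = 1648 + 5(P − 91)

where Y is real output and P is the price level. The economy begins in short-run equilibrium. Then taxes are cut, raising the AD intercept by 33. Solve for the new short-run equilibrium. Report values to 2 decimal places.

This is a positive demand shock: AD shifts right.
New AD: Y = 3458 − 11P.
SRAS can be written Y = 1193 + 5P.
Set AD = SRAS: 3458 − 11P = 1193 + 5P, so 2265 = 16P and P = 141.56.
Substituting into AD, Y = 1900.81.

P = 141.56, Y = 1900.81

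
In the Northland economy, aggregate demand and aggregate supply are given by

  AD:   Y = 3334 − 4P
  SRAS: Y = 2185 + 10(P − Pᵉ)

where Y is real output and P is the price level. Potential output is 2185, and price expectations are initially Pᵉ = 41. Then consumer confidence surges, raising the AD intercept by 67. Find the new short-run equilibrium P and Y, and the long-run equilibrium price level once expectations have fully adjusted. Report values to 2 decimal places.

Short run: P = 116.14, Y = 2936.43. Long run: P = 304.00.

AD shifts right: new AD is Y = 3401 − 4P. With Pᵉ = 41, SRAS is Y = 1775 + 10P.
Short run: 3401 − 4P = 1775 + 10P gives 1626 = 14P, so P = 116.14 and Y = 3401 − 4P = 2936.43.
Y = 2936.43 is above potential 2185; expectations adjust and SRAS shifts left until Y = 2185.
Long run: on the new AD curve, 2185 = 3401 − 4P gives P = 304.00.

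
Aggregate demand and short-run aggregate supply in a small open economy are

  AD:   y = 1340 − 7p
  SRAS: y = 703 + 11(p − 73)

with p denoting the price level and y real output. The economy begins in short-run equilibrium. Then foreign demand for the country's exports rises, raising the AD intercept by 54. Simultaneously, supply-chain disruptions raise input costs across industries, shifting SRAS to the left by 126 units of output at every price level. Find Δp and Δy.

Δp = +10, Δy = -16

After both shocks: AD is y = 1394 − 7p and SRAS is y = 11p − 226.
Setting them equal: 1620 = 18p, so p = 90.
y = 1394 − 7·90 = 764.
Initially p = 80, y = 780, so Δp = +10 and Δy = -16.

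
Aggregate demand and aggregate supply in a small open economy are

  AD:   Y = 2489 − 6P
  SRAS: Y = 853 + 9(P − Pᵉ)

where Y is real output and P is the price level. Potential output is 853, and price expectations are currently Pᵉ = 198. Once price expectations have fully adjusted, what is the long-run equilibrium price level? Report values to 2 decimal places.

Short run: with Pᵉ = 198, SRAS is Y = 9P − 929. Setting AD = SRAS gives 3418 = 15P, so P = 227.87 and Y = 2489 − 6P = 1121.80.
Output 1121.80 is above potential 853, so over time expected prices rise and SRAS shifts left until Y returns to 853.
Long run: Y = 853 on the AD curve gives 853 = 2489 − 6P, so P = 272.67.

Long-run P = 272.67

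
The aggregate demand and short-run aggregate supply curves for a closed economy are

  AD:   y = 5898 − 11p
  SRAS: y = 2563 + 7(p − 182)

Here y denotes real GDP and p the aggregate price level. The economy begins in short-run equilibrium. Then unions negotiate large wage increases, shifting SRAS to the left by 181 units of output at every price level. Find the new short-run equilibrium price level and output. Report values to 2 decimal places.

p = 266.11, y = 2970.78

This is a negative supply shock: SRAS shifts left.
New SRAS: y = 1108 + 7p.
Set AD = SRAS: 5898 − 11p = 1108 + 7p, so 4790 = 18p and p = 266.11.
Substituting into AD, y = 2970.78.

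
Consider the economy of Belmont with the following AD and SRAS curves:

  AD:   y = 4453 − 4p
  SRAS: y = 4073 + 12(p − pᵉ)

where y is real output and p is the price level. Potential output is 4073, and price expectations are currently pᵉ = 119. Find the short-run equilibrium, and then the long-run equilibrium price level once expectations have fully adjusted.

Short run: p = 113, y = 4001. Long run: p = 95.

Short run: with pᵉ = 119, SRAS is y = 2645 + 12p. Setting AD = SRAS gives 1808 = 16p, so p = 113 and y = 4453 − 4·113 = 4001.
Output 4001 is below potential 4073, so over time expected prices fall and SRAS shifts right until y returns to 4073.
Long run: y = 4073 on the AD curve gives 4073 = 4453 − 4p, so p = 95.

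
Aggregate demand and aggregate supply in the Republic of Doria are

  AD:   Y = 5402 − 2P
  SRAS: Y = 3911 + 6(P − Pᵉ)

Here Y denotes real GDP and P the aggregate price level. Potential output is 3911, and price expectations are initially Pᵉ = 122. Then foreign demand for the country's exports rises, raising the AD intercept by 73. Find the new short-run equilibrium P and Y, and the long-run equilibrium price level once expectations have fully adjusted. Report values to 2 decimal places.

Short run: P = 287.00, Y = 4901.00. Long run: P = 782.00.

AD shifts right: new AD is Y = 5475 − 2P. With Pᵉ = 122, SRAS is Y = 3179 + 6P.
Short run: 5475 − 2P = 3179 + 6P gives 2296 = 8P, so P = 287.00 and Y = 5475 − 2P = 4901.00.
Y = 4901.00 is above potential 3911; expectations adjust and SRAS shifts left until Y = 3911.
Long run: on the new AD curve, 3911 = 5475 − 2P gives P = 782.00.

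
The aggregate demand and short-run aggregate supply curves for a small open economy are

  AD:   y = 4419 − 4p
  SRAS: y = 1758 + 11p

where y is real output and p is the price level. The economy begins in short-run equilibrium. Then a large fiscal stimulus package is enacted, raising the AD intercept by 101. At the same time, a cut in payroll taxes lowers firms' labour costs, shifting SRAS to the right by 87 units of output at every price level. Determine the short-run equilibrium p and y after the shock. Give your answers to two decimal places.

After both shocks: AD is y = 4520 − 4p and SRAS is y = 1845 + 11p.
Setting them equal: 2675 = 15p, so p = 178.33.
Substituting into AD, y = 3806.67.

p = 178.33, y = 3806.67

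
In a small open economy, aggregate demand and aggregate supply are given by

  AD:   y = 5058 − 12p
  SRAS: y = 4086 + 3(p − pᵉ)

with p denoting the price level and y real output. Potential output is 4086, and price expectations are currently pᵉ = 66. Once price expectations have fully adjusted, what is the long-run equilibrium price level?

Long-run p = 81

Short run: with pᵉ = 66, SRAS is y = 3888 + 3p. Setting AD = SRAS gives 1170 = 15p, so p = 78 and y = 5058 − 12·78 = 4122.
Output 4122 is above potential 4086, so over time expected prices rise and SRAS shifts left until y returns to 4086.
Long run: y = 4086 on the AD curve gives 4086 = 5058 − 12p, so p = 81.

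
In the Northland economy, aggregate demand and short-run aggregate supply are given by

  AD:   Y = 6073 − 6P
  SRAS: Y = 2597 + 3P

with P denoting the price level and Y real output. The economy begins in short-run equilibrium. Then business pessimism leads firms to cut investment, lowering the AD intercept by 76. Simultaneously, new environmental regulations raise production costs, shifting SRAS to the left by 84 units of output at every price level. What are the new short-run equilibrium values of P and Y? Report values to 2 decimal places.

After both shocks: AD is Y = 5997 − 6P and SRAS is Y = 2513 + 3P.
Setting them equal: 3484 = 9P, so P = 387.11.
Substituting into AD, Y = 3674.33.

P = 387.11, Y = 3674.33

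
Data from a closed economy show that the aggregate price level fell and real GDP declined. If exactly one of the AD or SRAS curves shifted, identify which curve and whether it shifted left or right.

P fell and Y fell. An AD shift moves P and Y in the same direction; an SRAS shift moves them in opposite directions.
Here P and Y moved in the same direction, so the AD curve shifted.
Since Y fell, AD shifted left.

AD shifted left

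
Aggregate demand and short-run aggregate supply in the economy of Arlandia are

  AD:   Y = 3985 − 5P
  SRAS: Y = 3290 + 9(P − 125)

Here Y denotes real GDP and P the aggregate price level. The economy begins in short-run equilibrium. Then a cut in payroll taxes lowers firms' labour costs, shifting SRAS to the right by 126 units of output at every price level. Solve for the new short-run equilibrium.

This is a positive supply shock: SRAS shifts right.
New SRAS: Y = 2291 + 9P.
Set AD = SRAS: 3985 − 5P = 2291 + 9P, so 1694 = 14P and P = 121.
Y = 3985 − 5·121 = 3380.

P = 121, Y = 3380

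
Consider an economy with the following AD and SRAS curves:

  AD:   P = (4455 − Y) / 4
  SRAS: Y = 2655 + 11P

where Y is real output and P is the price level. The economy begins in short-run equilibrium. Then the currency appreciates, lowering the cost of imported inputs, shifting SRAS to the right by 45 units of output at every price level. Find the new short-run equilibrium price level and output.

P = 117, Y = 3987

This is a positive supply shock: SRAS shifts right.
New SRAS: Y = 2700 + 11P.
Set AD = SRAS: 4455 − 4P = 2700 + 11P, so 1755 = 15P and P = 117.
Y = 4455 − 4·117 = 3987.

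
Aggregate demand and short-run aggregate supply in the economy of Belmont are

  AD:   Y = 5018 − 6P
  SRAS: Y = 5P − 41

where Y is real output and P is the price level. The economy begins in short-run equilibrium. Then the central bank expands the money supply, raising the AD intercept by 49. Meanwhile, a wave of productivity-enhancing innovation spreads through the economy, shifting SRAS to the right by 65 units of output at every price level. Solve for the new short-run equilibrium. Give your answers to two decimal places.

After both shocks: AD is Y = 5067 − 6P and SRAS is Y = 24 + 5P.
Setting them equal: 5043 = 11P, so P = 458.45.
Substituting into AD, Y = 2316.27.

P = 458.45, Y = 2316.27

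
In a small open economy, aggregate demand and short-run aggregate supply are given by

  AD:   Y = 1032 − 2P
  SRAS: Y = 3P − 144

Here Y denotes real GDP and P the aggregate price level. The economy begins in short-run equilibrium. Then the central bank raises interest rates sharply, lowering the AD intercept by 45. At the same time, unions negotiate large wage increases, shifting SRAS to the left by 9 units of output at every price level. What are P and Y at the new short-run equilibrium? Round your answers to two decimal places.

After both shocks: AD is Y = 987 − 2P and SRAS is Y = 3P − 153.
Setting them equal: 1140 = 5P, so P = 228.00.
Substituting into AD, Y = 531.00.

P = 228.00, Y = 531.00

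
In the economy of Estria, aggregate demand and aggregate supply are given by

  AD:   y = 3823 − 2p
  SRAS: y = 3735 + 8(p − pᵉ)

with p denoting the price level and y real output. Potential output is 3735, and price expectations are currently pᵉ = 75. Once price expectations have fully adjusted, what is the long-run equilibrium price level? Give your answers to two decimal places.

Long-run p = 44.00

Short run: with pᵉ = 75, SRAS is y = 3135 + 8p. Setting AD = SRAS gives 688 = 10p, so p = 68.80 and y = 3823 − 2p = 3685.40.
Output 3685.40 is below potential 3735, so over time expected prices fall and SRAS shifts right until y returns to 3735.
Long run: y = 3735 on the AD curve gives 3735 = 3823 − 2p, so p = 44.00.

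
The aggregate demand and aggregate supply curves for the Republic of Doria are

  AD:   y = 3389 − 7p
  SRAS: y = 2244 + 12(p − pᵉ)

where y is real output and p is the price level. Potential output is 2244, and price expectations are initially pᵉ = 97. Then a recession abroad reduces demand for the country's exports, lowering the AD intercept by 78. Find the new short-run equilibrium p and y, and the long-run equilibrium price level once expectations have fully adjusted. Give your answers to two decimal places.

Short run: p = 117.42, y = 2489.05. Long run: p = 152.43.

AD shifts left: new AD is y = 3311 − 7p. With pᵉ = 97, SRAS is y = 1080 + 12p.
Short run: 3311 − 7p = 1080 + 12p gives 2231 = 19p, so p = 117.42 and y = 3311 − 7p = 2489.05.
y = 2489.05 is above potential 2244; expectations adjust and SRAS shifts left until y = 2244.
Long run: on the new AD curve, 2244 = 3311 − 7p gives p = 152.43.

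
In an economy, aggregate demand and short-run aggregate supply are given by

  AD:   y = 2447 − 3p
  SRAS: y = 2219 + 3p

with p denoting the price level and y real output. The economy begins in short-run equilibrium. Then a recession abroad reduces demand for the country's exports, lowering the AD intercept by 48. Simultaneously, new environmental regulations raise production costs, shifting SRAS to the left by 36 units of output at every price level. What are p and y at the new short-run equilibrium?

p = 36, y = 2291

After both shocks: AD is y = 2399 − 3p and SRAS is y = 2183 + 3p.
Setting them equal: 216 = 6p, so p = 36.
y = 2399 − 3·36 = 2291.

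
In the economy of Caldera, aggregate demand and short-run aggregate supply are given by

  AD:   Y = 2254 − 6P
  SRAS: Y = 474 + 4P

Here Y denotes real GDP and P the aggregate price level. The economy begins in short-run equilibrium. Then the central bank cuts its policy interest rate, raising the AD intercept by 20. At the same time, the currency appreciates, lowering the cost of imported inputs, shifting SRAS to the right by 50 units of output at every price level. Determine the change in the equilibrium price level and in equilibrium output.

ΔP = -3, ΔY = +38

After both shocks: AD is Y = 2274 − 6P and SRAS is Y = 524 + 4P.
Setting them equal: 1750 = 10P, so P = 175.
Y = 2274 − 6·175 = 1224.
Initially P = 178, Y = 1186, so ΔP = -3 and ΔY = +38.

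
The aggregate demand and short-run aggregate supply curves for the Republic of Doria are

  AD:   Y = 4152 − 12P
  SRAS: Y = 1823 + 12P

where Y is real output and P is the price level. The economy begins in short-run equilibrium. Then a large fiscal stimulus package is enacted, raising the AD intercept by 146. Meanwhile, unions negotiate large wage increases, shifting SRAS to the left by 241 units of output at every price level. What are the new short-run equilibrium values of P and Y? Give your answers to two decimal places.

After both shocks: AD is Y = 4298 − 12P and SRAS is Y = 1582 + 12P.
Setting them equal: 2716 = 24P, so P = 113.17.
Substituting into AD, Y = 2940.00.

P = 113.17, Y = 2940.00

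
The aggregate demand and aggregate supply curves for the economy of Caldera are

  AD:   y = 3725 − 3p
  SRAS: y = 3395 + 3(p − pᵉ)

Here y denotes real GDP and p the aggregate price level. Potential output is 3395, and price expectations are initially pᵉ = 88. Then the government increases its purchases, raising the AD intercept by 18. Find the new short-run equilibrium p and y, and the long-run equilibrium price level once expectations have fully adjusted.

Short run: p = 102, y = 3437. Long run: p = 116.

AD shifts right: new AD is y = 3743 − 3p. With pᵉ = 88, SRAS is y = 3131 + 3p.
Short run: 3743 − 3p = 3131 + 3p gives 612 = 6p, so p = 102 and y = 3743 − 3·102 = 3437.
y = 3437 is above potential 3395; expectations adjust and SRAS shifts left until y = 3395.
Long run: on the new AD curve, 3395 = 3743 − 3p gives p = 116.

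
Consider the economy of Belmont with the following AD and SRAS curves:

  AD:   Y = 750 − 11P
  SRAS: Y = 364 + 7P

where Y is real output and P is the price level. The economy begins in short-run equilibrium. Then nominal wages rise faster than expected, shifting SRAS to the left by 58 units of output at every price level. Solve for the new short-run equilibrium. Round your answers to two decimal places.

P = 24.67, Y = 478.67

This is a negative supply shock: SRAS shifts left.
New SRAS: Y = 306 + 7P.
Set AD = SRAS: 750 − 11P = 306 + 7P, so 444 = 18P and P = 24.67.
Substituting into AD, Y = 478.67.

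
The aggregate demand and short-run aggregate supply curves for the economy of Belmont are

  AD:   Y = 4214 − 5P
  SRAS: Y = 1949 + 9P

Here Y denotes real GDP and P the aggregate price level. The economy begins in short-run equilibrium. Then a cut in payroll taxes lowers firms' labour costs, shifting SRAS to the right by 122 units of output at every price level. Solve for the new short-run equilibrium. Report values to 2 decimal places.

P = 153.07, Y = 3448.64

This is a positive supply shock: SRAS shifts right.
New SRAS: Y = 2071 + 9P.
Set AD = SRAS: 4214 − 5P = 2071 + 9P, so 2143 = 14P and P = 153.07.
Substituting into AD, Y = 3448.64.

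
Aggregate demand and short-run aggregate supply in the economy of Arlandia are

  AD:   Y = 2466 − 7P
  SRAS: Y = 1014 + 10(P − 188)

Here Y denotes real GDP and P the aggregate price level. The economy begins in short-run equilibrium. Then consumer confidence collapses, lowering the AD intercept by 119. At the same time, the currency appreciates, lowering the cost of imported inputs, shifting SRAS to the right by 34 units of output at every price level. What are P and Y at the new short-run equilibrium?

P = 187, Y = 1038

After both shocks: AD is Y = 2347 − 7P and SRAS is Y = 10P − 832.
Setting them equal: 3179 = 17P, so P = 187.
Y = 2347 − 7·187 = 1038.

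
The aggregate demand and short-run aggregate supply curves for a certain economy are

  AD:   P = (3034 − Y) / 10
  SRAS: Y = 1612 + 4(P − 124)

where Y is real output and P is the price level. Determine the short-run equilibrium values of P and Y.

Write SRAS as Y = 1612 + 4P − 496 = 1116 + 4P.
Rearrange AD to Y = 3034 − 10P.
Set AD = SRAS: 3034 − 10P = 1116 + 4P, so 1918 = 14P and P = 137.
Then Y = 3034 − 10·137 = 1664.

P = 137, Y = 1664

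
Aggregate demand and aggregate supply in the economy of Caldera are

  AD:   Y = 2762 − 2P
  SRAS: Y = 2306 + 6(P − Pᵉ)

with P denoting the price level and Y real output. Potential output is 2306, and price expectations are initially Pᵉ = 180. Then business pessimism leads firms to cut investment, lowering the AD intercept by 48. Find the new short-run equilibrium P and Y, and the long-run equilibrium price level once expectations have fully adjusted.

AD shifts left: new AD is Y = 2714 − 2P. With Pᵉ = 180, SRAS is Y = 1226 + 6P.
Short run: 2714 − 2P = 1226 + 6P gives 1488 = 8P, so P = 186 and Y = 2714 − 2·186 = 2342.
Y = 2342 is above potential 2306; expectations adjust and SRAS shifts left until Y = 2306.
Long run: on the new AD curve, 2306 = 2714 − 2P gives P = 204.

Short run: P = 186, Y = 2342. Long run: P = 204.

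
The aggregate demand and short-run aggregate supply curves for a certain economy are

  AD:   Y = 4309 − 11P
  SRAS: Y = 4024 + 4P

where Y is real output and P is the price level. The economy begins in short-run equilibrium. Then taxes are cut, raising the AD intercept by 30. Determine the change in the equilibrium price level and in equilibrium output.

This is a positive demand shock: AD shifts right.
New AD: Y = 4339 − 11P.
Set AD = SRAS: 4339 − 11P = 4024 + 4P, so 315 = 15P and P = 21.
Y = 4339 − 11·21 = 4108.
Initially P = 19, Y = 4100, so ΔP = +2 and ΔY = +8.

ΔP = +2, ΔY = +8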